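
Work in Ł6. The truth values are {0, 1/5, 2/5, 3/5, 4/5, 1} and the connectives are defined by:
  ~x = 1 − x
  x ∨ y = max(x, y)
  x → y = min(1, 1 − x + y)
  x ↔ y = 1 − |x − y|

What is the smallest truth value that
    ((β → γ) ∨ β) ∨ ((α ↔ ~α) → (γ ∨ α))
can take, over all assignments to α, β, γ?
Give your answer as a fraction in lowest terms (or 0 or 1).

3/5

Take α = 2/5, β = 2/5, γ = 0:
β → γ = 2/5 → 0 = 3/5
(β → γ) ∨ β = 3/5 ∨ 2/5 = 3/5
~α = ~2/5 = 3/5
α ↔ ~α = 2/5 ↔ 3/5 = 4/5
γ ∨ α = 0 ∨ 2/5 = 2/5
(α ↔ ~α) → (γ ∨ α) = 4/5 → 2/5 = 3/5
((β → γ) ∨ β) ∨ ((α ↔ ~α) → (γ ∨ α)) = 3/5 ∨ 3/5 = 3/5
No assignment yields a value below 3/5, so this is the minimum.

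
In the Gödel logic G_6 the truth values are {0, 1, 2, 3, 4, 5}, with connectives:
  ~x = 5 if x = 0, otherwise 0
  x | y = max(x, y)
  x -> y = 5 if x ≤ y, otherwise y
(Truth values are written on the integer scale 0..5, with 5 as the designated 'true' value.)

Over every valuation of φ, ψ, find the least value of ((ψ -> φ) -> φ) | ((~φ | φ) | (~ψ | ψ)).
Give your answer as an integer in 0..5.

Take φ = 1, ψ = 1:
ψ -> φ = 1 -> 1 = 5
(ψ -> φ) -> φ = 5 -> 1 = 1
~φ = ~1 = 0
~φ | φ = 0 | 1 = 1
~ψ = ~1 = 0
~ψ | ψ = 0 | 1 = 1
(~φ | φ) | (~ψ | ψ) = 1 | 1 = 1
((ψ -> φ) -> φ) | ((~φ | φ) | (~ψ | ψ)) = 1 | 1 = 1
No assignment yields a value below 1, so this is the minimum.

1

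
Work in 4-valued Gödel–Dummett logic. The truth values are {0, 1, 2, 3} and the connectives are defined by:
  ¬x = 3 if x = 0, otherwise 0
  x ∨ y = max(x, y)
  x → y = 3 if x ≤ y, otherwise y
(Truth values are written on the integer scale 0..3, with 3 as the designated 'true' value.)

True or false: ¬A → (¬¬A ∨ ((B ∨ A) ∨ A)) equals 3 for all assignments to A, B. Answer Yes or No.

No

Counterexample: take A = 0, B = 0.
¬A = ¬0 = 3
¬A = ¬0 = 3
¬¬A = ¬3 = 0
B ∨ A = 0 ∨ 0 = 0
(B ∨ A) ∨ A = 0 ∨ 0 = 0
¬¬A ∨ ((B ∨ A) ∨ A) = 0 ∨ 0 = 0
¬A → (¬¬A ∨ ((B ∨ A) ∨ A)) = 3 → 0 = 0
This gives 0 ≠ 3.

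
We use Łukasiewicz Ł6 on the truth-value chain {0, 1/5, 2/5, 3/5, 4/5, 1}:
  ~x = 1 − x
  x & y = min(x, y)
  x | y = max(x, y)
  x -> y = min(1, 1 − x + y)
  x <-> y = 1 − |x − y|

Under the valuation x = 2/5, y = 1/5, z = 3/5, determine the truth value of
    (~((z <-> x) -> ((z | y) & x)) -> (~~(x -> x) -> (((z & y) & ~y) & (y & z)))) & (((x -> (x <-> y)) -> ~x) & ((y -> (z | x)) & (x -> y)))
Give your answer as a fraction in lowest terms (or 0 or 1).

z <-> x = 3/5 <-> 2/5 = 4/5
z | y = 3/5 | 1/5 = 3/5
(z | y) & x = 3/5 & 2/5 = 2/5
(z <-> x) -> ((z | y) & x) = 4/5 -> 2/5 = 3/5
~((z <-> x) -> ((z | y) & x)) = ~3/5 = 2/5
x -> x = 2/5 -> 2/5 = 1
~(x -> x) = ~1 = 0
~~(x -> x) = ~0 = 1
z & y = 3/5 & 1/5 = 1/5
~y = ~1/5 = 4/5
(z & y) & ~y = 1/5 & 4/5 = 1/5
y & z = 1/5 & 3/5 = 1/5
((z & y) & ~y) & (y & z) = 1/5 & 1/5 = 1/5
~~(x -> x) -> (((z & y) & ~y) & (y & z)) = 1 -> 1/5 = 1/5
~((z <-> x) -> ((z | y) & x)) -> (~~(x -> x) -> (((z & y) & ~y) & (y & z))) = 2/5 -> 1/5 = 4/5
x <-> y = 2/5 <-> 1/5 = 4/5
x -> (x <-> y) = 2/5 -> 4/5 = 1
~x = ~2/5 = 3/5
(x -> (x <-> y)) -> ~x = 1 -> 3/5 = 3/5
z | x = 3/5 | 2/5 = 3/5
y -> (z | x) = 1/5 -> 3/5 = 1
x -> y = 2/5 -> 1/5 = 4/5
(y -> (z | x)) & (x -> y) = 1 & 4/5 = 4/5
((x -> (x <-> y)) -> ~x) & ((y -> (z | x)) & (x -> y)) = 3/5 & 4/5 = 3/5
(~((z <-> x) -> ((z | y) & x)) -> (~~(x -> x) -> (((z & y) & ~y) & (y & z)))) & (((x -> (x <-> y)) -> ~x) & ((y -> (z | x)) & (x -> y))) = 4/5 & 3/5 = 3/5

3/5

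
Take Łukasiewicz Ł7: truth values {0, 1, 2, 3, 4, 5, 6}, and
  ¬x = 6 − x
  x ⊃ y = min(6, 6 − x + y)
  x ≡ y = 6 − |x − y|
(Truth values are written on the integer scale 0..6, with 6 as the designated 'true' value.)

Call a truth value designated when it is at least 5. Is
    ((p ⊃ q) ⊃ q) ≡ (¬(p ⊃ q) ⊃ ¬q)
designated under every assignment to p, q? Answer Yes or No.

Counterexample: take p = 0, q = 0.
p ⊃ q = 0 ⊃ 0 = 6
(p ⊃ q) ⊃ q = 6 ⊃ 0 = 0
p ⊃ q = 0 ⊃ 0 = 6
¬(p ⊃ q) = ¬6 = 0
¬q = ¬0 = 6
¬(p ⊃ q) ⊃ ¬q = 0 ⊃ 6 = 6
((p ⊃ q) ⊃ q) ≡ (¬(p ⊃ q) ⊃ ¬q) = 0 ≡ 6 = 0
This gives 0, which is below 5.

No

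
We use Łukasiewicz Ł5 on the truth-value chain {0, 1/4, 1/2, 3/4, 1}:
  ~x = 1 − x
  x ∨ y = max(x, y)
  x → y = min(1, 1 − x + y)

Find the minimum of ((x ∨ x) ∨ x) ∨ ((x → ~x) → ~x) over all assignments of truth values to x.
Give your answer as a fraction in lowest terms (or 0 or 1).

1/2

Take x = 1/2:
x ∨ x = 1/2 ∨ 1/2 = 1/2
(x ∨ x) ∨ x = 1/2 ∨ 1/2 = 1/2
~x = ~1/2 = 1/2
x → ~x = 1/2 → 1/2 = 1
~x = ~1/2 = 1/2
(x → ~x) → ~x = 1 → 1/2 = 1/2
((x ∨ x) ∨ x) ∨ ((x → ~x) → ~x) = 1/2 ∨ 1/2 = 1/2
No assignment yields a value below 1/2, so this is the minimum.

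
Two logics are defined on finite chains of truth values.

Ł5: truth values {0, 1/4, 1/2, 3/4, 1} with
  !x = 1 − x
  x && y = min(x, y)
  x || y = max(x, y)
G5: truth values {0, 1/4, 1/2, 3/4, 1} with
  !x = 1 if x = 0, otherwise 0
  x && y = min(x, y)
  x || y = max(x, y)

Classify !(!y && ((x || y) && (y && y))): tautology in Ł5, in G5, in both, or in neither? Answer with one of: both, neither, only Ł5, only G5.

In Ł5: at x = 0, y = 1/4 the value is 3/4 — not a tautology.
In G5: every assignment gives 1 — tautology.

only G5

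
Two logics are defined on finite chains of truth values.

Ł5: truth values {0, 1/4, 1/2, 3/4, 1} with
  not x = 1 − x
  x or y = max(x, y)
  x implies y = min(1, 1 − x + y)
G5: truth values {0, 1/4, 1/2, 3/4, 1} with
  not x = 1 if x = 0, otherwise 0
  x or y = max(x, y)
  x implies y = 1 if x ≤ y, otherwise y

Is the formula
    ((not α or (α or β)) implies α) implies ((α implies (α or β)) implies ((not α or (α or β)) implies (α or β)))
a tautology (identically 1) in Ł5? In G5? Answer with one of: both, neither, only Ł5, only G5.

both

In Ł5: every assignment gives 1 — tautology.
In G5: every assignment gives 1 — tautology.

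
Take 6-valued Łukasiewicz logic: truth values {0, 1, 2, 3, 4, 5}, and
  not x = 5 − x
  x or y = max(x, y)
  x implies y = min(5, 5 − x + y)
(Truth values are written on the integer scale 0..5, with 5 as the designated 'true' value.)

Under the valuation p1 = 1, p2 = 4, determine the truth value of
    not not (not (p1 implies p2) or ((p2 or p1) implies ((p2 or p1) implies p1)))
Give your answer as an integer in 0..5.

3

p1 implies p2 = 1 implies 4 = 5
not (p1 implies p2) = not 5 = 0
p2 or p1 = 4 or 1 = 4
p2 or p1 = 4 or 1 = 4
(p2 or p1) implies p1 = 4 implies 1 = 2
(p2 or p1) implies ((p2 or p1) implies p1) = 4 implies 2 = 3
not (p1 implies p2) or ((p2 or p1) implies ((p2 or p1) implies p1)) = 0 or 3 = 3
not (not (p1 implies p2) or ((p2 or p1) implies ((p2 or p1) implies p1))) = not 3 = 2
not not (not (p1 implies p2) or ((p2 or p1) implies ((p2 or p1) implies p1))) = not 2 = 3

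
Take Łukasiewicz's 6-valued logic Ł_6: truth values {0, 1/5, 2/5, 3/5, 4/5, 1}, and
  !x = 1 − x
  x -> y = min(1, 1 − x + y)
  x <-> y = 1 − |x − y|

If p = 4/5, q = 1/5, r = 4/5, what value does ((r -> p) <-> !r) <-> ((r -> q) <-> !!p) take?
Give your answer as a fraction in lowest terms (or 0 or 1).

3/5

r -> p = 4/5 -> 4/5 = 1
!r = !4/5 = 1/5
(r -> p) <-> !r = 1 <-> 1/5 = 1/5
r -> q = 4/5 -> 1/5 = 2/5
!p = !4/5 = 1/5
!!p = !1/5 = 4/5
(r -> q) <-> !!p = 2/5 <-> 4/5 = 3/5
((r -> p) <-> !r) <-> ((r -> q) <-> !!p) = 1/5 <-> 3/5 = 3/5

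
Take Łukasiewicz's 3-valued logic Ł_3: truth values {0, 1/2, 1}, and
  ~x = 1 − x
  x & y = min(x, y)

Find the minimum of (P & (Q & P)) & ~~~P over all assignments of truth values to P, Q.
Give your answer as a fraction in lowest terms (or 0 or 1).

0

Take P = 0, Q = 0:
Q & P = 0 & 0 = 0
P & (Q & P) = 0 & 0 = 0
~P = ~0 = 1
~~P = ~1 = 0
~~~P = ~0 = 1
(P & (Q & P)) & ~~~P = 0 & 1 = 0
No assignment yields a value below 0, so this is the minimum.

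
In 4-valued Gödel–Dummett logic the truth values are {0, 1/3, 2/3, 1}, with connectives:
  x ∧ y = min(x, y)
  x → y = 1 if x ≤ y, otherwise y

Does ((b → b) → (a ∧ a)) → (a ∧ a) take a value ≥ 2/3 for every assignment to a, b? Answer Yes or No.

a = 0, b = 0 ↦ 1
a = 0, b = 1/3 ↦ 1
a = 0, b = 2/3 ↦ 1
a = 0, b = 1 ↦ 1
a = 1/3, b = 0 ↦ 1
a = 1/3, b = 1/3 ↦ 1
a = 1/3, b = 2/3 ↦ 1
a = 1/3, b = 1 ↦ 1
a = 2/3, b = 0 ↦ 1
a = 2/3, b = 1/3 ↦ 1
a = 2/3, b = 2/3 ↦ 1
a = 2/3, b = 1 ↦ 1
a = 1, b = 0 ↦ 1
a = 1, b = 1/3 ↦ 1
a = 1, b = 2/3 ↦ 1
a = 1, b = 1 ↦ 1
Every assignment gives a value ≥ 2/3.

Yes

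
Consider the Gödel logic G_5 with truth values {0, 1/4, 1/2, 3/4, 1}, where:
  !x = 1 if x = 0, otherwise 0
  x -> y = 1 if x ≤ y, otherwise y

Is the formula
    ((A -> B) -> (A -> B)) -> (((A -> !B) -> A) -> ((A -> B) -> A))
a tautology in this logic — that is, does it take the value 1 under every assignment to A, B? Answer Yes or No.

No

Counterexample: take A = 1/4, B = 1/4.
A -> B = 1/4 -> 1/4 = 1
A -> B = 1/4 -> 1/4 = 1
(A -> B) -> (A -> B) = 1 -> 1 = 1
!B = !1/4 = 0
A -> !B = 1/4 -> 0 = 0
(A -> !B) -> A = 0 -> 1/4 = 1
A -> B = 1/4 -> 1/4 = 1
(A -> B) -> A = 1 -> 1/4 = 1/4
((A -> !B) -> A) -> ((A -> B) -> A) = 1 -> 1/4 = 1/4
((A -> B) -> (A -> B)) -> (((A -> !B) -> A) -> ((A -> B) -> A)) = 1 -> 1/4 = 1/4
This gives 1/4 ≠ 1.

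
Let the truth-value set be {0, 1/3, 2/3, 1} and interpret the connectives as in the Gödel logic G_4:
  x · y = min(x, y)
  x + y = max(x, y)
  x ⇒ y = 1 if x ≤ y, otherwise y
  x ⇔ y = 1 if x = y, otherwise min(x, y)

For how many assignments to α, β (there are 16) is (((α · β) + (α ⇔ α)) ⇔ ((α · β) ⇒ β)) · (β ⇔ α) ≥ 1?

α = 0, β = 0 ↦ 1  ≥
α = 0, β = 1/3 ↦ 0  <
α = 0, β = 2/3 ↦ 0  <
α = 0, β = 1 ↦ 0  <
α = 1/3, β = 0 ↦ 0  <
α = 1/3, β = 1/3 ↦ 1  ≥
α = 1/3, β = 2/3 ↦ 1/3  <
α = 1/3, β = 1 ↦ 1/3  <
α = 2/3, β = 0 ↦ 0  <
α = 2/3, β = 1/3 ↦ 1/3  <
α = 2/3, β = 2/3 ↦ 1  ≥
α = 2/3, β = 1 ↦ 2/3  <
α = 1, β = 0 ↦ 0  <
α = 1, β = 1/3 ↦ 1/3  <
α = 1, β = 2/3 ↦ 2/3  <
α = 1, β = 1 ↦ 1  ≥
So 4 of the 16 assignments meet the threshold.

4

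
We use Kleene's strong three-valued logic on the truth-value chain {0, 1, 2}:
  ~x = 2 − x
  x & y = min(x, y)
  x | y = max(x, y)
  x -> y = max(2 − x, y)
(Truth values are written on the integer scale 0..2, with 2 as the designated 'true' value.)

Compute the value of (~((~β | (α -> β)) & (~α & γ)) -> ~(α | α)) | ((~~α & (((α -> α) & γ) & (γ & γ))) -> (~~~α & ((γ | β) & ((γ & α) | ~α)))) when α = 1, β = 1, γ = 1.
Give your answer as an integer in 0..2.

~β = ~1 = 1
α -> β = 1 -> 1 = 1
~β | (α -> β) = 1 | 1 = 1
~α = ~1 = 1
~α & γ = 1 & 1 = 1
(~β | (α -> β)) & (~α & γ) = 1 & 1 = 1
~((~β | (α -> β)) & (~α & γ)) = ~1 = 1
α | α = 1 | 1 = 1
~(α | α) = ~1 = 1
~((~β | (α -> β)) & (~α & γ)) -> ~(α | α) = 1 -> 1 = 1
~α = ~1 = 1
~~α = ~1 = 1
α -> α = 1 -> 1 = 1
(α -> α) & γ = 1 & 1 = 1
γ & γ = 1 & 1 = 1
((α -> α) & γ) & (γ & γ) = 1 & 1 = 1
~~α & (((α -> α) & γ) & (γ & γ)) = 1 & 1 = 1
~α = ~1 = 1
~~α = ~1 = 1
~~~α = ~1 = 1
γ | β = 1 | 1 = 1
γ & α = 1 & 1 = 1
~α = ~1 = 1
(γ & α) | ~α = 1 | 1 = 1
(γ | β) & ((γ & α) | ~α) = 1 & 1 = 1
~~~α & ((γ | β) & ((γ & α) | ~α)) = 1 & 1 = 1
(~~α & (((α -> α) & γ) & (γ & γ))) -> (~~~α & ((γ | β) & ((γ & α) | ~α))) = 1 -> 1 = 1
(~((~β | (α -> β)) & (~α & γ)) -> ~(α | α)) | ((~~α & (((α -> α) & γ) & (γ & γ))) -> (~~~α & ((γ | β) & ((γ & α) | ~α)))) = 1 | 1 = 1

1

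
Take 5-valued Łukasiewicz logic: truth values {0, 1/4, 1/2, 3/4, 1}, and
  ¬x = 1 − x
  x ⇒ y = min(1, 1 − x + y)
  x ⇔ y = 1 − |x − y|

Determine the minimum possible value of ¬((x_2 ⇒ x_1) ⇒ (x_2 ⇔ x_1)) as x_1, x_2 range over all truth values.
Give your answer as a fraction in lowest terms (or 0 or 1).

Take x_1 = 0, x_2 = 0:
x_2 ⇒ x_1 = 0 ⇒ 0 = 1
x_2 ⇔ x_1 = 0 ⇔ 0 = 1
(x_2 ⇒ x_1) ⇒ (x_2 ⇔ x_1) = 1 ⇒ 1 = 1
¬((x_2 ⇒ x_1) ⇒ (x_2 ⇔ x_1)) = ¬1 = 0
No assignment yields a value below 0, so this is the minimum.

0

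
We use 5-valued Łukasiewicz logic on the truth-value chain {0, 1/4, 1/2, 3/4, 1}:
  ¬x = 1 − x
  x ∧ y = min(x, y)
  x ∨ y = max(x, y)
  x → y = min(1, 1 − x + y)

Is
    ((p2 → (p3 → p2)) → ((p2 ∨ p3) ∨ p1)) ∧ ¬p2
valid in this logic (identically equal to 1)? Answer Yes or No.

Counterexample: take p1 = 0, p2 = 0, p3 = 0.
p3 → p2 = 0 → 0 = 1
p2 → (p3 → p2) = 0 → 1 = 1
p2 ∨ p3 = 0 ∨ 0 = 0
(p2 ∨ p3) ∨ p1 = 0 ∨ 0 = 0
(p2 → (p3 → p2)) → ((p2 ∨ p3) ∨ p1) = 1 → 0 = 0
¬p2 = ¬0 = 1
((p2 → (p3 → p2)) → ((p2 ∨ p3) ∨ p1)) ∧ ¬p2 = 0 ∧ 1 = 0
This gives 0 ≠ 1.

No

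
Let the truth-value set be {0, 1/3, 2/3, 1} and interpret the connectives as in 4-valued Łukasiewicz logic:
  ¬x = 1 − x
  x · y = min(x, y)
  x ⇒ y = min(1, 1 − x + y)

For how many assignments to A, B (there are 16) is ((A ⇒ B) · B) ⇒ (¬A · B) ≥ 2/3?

A = 0, B = 0 ↦ 1  ≥
A = 0, B = 1/3 ↦ 1  ≥
A = 0, B = 2/3 ↦ 1  ≥
A = 0, B = 1 ↦ 1  ≥
A = 1/3, B = 0 ↦ 1  ≥
A = 1/3, B = 1/3 ↦ 1  ≥
A = 1/3, B = 2/3 ↦ 1  ≥
A = 1/3, B = 1 ↦ 2/3  ≥
A = 2/3, B = 0 ↦ 1  ≥
A = 2/3, B = 1/3 ↦ 1  ≥
A = 2/3, B = 2/3 ↦ 2/3  ≥
A = 2/3, B = 1 ↦ 1/3  <
A = 1, B = 0 ↦ 1  ≥
A = 1, B = 1/3 ↦ 2/3  ≥
A = 1, B = 2/3 ↦ 1/3  <
A = 1, B = 1 ↦ 0  <
So 13 of the 16 assignments meet the threshold.

13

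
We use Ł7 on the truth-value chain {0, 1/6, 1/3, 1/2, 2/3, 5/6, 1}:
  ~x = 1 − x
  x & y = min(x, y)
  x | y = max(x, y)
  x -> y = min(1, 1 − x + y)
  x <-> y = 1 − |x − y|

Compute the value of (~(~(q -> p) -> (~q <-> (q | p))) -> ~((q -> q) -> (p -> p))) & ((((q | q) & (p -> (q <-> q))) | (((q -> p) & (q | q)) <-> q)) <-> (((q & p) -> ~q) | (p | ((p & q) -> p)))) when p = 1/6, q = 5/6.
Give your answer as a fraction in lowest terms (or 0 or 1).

2/3

q -> p = 5/6 -> 1/6 = 1/3
~(q -> p) = ~1/3 = 2/3
~q = ~5/6 = 1/6
q | p = 5/6 | 1/6 = 5/6
~q <-> (q | p) = 1/6 <-> 5/6 = 1/3
~(q -> p) -> (~q <-> (q | p)) = 2/3 -> 1/3 = 2/3
~(~(q -> p) -> (~q <-> (q | p))) = ~2/3 = 1/3
q -> q = 5/6 -> 5/6 = 1
p -> p = 1/6 -> 1/6 = 1
(q -> q) -> (p -> p) = 1 -> 1 = 1
~((q -> q) -> (p -> p)) = ~1 = 0
~(~(q -> p) -> (~q <-> (q | p))) -> ~((q -> q) -> (p -> p)) = 1/3 -> 0 = 2/3
q | q = 5/6 | 5/6 = 5/6
q <-> q = 5/6 <-> 5/6 = 1
p -> (q <-> q) = 1/6 -> 1 = 1
(q | q) & (p -> (q <-> q)) = 5/6 & 1 = 5/6
q -> p = 5/6 -> 1/6 = 1/3
q | q = 5/6 | 5/6 = 5/6
(q -> p) & (q | q) = 1/3 & 5/6 = 1/3
((q -> p) & (q | q)) <-> q = 1/3 <-> 5/6 = 1/2
((q | q) & (p -> (q <-> q))) | (((q -> p) & (q | q)) <-> q) = 5/6 | 1/2 = 5/6
q & p = 5/6 & 1/6 = 1/6
~q = ~5/6 = 1/6
(q & p) -> ~q = 1/6 -> 1/6 = 1
p & q = 1/6 & 5/6 = 1/6
(p & q) -> p = 1/6 -> 1/6 = 1
p | ((p & q) -> p) = 1/6 | 1 = 1
((q & p) -> ~q) | (p | ((p & q) -> p)) = 1 | 1 = 1
(((q | q) & (p -> (q <-> q))) | (((q -> p) & (q | q)) <-> q)) <-> (((q & p) -> ~q) | (p | ((p & q) -> p))) = 5/6 <-> 1 = 5/6
(~(~(q -> p) -> (~q <-> (q | p))) -> ~((q -> q) -> (p -> p))) & ((((q | q) & (p -> (q <-> q))) | (((q -> p) & (q | q)) <-> q)) <-> (((q & p) -> ~q) | (p | ((p & q) -> p)))) = 2/3 & 5/6 = 2/3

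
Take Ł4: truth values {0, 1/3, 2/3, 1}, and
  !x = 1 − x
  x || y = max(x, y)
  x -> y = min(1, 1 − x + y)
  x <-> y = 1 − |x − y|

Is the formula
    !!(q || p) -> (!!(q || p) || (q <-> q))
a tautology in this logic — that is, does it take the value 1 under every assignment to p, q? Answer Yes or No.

Yes

p = 0, q = 0 ↦ 1
p = 0, q = 1/3 ↦ 1
p = 0, q = 2/3 ↦ 1
p = 0, q = 1 ↦ 1
p = 1/3, q = 0 ↦ 1
p = 1/3, q = 1/3 ↦ 1
p = 1/3, q = 2/3 ↦ 1
p = 1/3, q = 1 ↦ 1
p = 2/3, q = 0 ↦ 1
p = 2/3, q = 1/3 ↦ 1
p = 2/3, q = 2/3 ↦ 1
p = 2/3, q = 1 ↦ 1
p = 1, q = 0 ↦ 1
p = 1, q = 1/3 ↦ 1
p = 1, q = 2/3 ↦ 1
p = 1, q = 1 ↦ 1
Every assignment gives a value ≥ 1.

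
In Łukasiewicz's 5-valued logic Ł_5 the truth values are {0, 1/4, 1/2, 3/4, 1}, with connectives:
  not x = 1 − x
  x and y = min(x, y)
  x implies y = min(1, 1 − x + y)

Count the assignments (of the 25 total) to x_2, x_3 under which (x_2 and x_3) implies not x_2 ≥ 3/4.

20

value 1: 18 assignments (counts)
value 3/4: 2 assignments (counts)
value 1/2: 3 assignments
value 1/4: 1 assignment
value 0: 1 assignment
So 20 of the 25 assignments meet the threshold.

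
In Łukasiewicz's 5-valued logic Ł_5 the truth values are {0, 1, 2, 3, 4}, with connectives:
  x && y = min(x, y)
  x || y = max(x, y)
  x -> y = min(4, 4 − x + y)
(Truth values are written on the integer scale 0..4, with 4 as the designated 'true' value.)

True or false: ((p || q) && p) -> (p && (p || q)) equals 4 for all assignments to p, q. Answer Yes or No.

Yes

At p = 3, q = 1, for instance:
p || q = 3 || 1 = 3
(p || q) && p = 3 && 3 = 3
p && (p || q) = 3 && 3 = 3
((p || q) && p) -> (p && (p || q)) = 3 -> 3 = 4
and checking the remaining 24 assignments likewise gives ≥ 4 in every case.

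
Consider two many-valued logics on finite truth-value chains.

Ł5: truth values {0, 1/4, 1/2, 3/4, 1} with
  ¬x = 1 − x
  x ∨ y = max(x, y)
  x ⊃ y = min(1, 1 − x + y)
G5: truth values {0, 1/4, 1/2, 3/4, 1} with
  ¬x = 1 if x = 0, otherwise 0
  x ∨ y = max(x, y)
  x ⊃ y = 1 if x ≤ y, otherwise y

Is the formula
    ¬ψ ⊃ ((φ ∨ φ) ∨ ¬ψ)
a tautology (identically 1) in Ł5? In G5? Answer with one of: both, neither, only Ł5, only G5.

both

In Ł5: every assignment gives 1 — tautology.
In G5: every assignment gives 1 — tautology.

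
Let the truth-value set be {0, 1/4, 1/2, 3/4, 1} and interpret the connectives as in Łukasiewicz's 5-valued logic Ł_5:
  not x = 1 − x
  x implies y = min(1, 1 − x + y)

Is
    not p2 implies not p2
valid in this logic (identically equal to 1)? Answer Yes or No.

Yes

p2 = 0 ↦ 1
p2 = 1/4 ↦ 1
p2 = 1/2 ↦ 1
p2 = 3/4 ↦ 1
p2 = 1 ↦ 1
Every assignment gives a value ≥ 1.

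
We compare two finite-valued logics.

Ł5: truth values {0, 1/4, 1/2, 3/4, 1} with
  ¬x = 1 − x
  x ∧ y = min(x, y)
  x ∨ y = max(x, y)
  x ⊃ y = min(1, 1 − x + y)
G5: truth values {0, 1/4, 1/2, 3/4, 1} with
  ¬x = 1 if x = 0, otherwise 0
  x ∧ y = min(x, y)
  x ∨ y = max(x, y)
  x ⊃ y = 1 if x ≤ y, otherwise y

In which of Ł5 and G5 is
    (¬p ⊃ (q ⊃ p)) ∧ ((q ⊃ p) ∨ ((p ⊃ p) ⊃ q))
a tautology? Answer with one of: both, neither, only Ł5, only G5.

In Ł5: at p = 0, q = 1/4 the value is 3/4 — not a tautology.
In G5: at p = 0, q = 1/4 the value is 0 — not a tautology.

neither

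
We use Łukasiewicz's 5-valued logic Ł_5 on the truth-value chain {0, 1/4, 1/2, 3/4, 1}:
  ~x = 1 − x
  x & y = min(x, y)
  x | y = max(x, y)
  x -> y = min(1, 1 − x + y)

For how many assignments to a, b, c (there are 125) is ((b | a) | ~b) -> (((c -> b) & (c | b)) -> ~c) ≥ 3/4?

102

value 1: 88 assignments (counts)
value 3/4: 14 assignments (counts)
value 1/2: 12 assignments
value 1/4: 6 assignments
value 0: 5 assignments
So 102 of the 125 assignments meet the threshold.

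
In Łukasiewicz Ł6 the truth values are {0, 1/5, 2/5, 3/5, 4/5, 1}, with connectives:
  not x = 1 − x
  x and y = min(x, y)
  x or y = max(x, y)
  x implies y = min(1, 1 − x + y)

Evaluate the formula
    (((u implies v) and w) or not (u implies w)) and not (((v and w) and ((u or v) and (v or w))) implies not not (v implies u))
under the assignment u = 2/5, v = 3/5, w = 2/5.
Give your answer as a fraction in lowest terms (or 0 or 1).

u implies v = 2/5 implies 3/5 = 1
(u implies v) and w = 1 and 2/5 = 2/5
u implies w = 2/5 implies 2/5 = 1
not (u implies w) = not 1 = 0
((u implies v) and w) or not (u implies w) = 2/5 or 0 = 2/5
v and w = 3/5 and 2/5 = 2/5
u or v = 2/5 or 3/5 = 3/5
v or w = 3/5 or 2/5 = 3/5
(u or v) and (v or w) = 3/5 and 3/5 = 3/5
(v and w) and ((u or v) and (v or w)) = 2/5 and 3/5 = 2/5
v implies u = 3/5 implies 2/5 = 4/5
not (v implies u) = not 4/5 = 1/5
not not (v implies u) = not 1/5 = 4/5
((v and w) and ((u or v) and (v or w))) implies not not (v implies u) = 2/5 implies 4/5 = 1
not (((v and w) and ((u or v) and (v or w))) implies not not (v implies u)) = not 1 = 0
(((u implies v) and w) or not (u implies w)) and not (((v and w) and ((u or v) and (v or w))) implies not not (v implies u)) = 2/5 and 0 = 0

0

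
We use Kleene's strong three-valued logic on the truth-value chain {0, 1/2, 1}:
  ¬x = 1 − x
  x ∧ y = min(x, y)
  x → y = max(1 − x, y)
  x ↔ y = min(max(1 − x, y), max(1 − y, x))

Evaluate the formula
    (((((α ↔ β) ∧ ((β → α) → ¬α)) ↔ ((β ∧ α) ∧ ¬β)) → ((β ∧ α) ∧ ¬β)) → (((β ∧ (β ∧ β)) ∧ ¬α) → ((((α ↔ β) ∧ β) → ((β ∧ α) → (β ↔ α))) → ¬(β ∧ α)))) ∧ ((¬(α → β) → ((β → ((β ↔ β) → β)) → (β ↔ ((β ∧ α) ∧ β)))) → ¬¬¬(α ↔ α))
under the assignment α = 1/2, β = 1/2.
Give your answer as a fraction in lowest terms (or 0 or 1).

1/2

α ↔ β = 1/2 ↔ 1/2 = 1/2
β → α = 1/2 → 1/2 = 1/2
¬α = ¬1/2 = 1/2
(β → α) → ¬α = 1/2 → 1/2 = 1/2
(α ↔ β) ∧ ((β → α) → ¬α) = 1/2 ∧ 1/2 = 1/2
β ∧ α = 1/2 ∧ 1/2 = 1/2
¬β = ¬1/2 = 1/2
(β ∧ α) ∧ ¬β = 1/2 ∧ 1/2 = 1/2
((α ↔ β) ∧ ((β → α) → ¬α)) ↔ ((β ∧ α) ∧ ¬β) = 1/2 ↔ 1/2 = 1/2
β ∧ α = 1/2 ∧ 1/2 = 1/2
¬β = ¬1/2 = 1/2
(β ∧ α) ∧ ¬β = 1/2 ∧ 1/2 = 1/2
(((α ↔ β) ∧ ((β → α) → ¬α)) ↔ ((β ∧ α) ∧ ¬β)) → ((β ∧ α) ∧ ¬β) = 1/2 → 1/2 = 1/2
β ∧ β = 1/2 ∧ 1/2 = 1/2
β ∧ (β ∧ β) = 1/2 ∧ 1/2 = 1/2
¬α = ¬1/2 = 1/2
(β ∧ (β ∧ β)) ∧ ¬α = 1/2 ∧ 1/2 = 1/2
α ↔ β = 1/2 ↔ 1/2 = 1/2
(α ↔ β) ∧ β = 1/2 ∧ 1/2 = 1/2
β ∧ α = 1/2 ∧ 1/2 = 1/2
β ↔ α = 1/2 ↔ 1/2 = 1/2
(β ∧ α) → (β ↔ α) = 1/2 → 1/2 = 1/2
((α ↔ β) ∧ β) → ((β ∧ α) → (β ↔ α)) = 1/2 → 1/2 = 1/2
β ∧ α = 1/2 ∧ 1/2 = 1/2
¬(β ∧ α) = ¬1/2 = 1/2
(((α ↔ β) ∧ β) → ((β ∧ α) → (β ↔ α))) → ¬(β ∧ α) = 1/2 → 1/2 = 1/2
((β ∧ (β ∧ β)) ∧ ¬α) → ((((α ↔ β) ∧ β) → ((β ∧ α) → (β ↔ α))) → ¬(β ∧ α)) = 1/2 → 1/2 = 1/2
((((α ↔ β) ∧ ((β → α) → ¬α)) ↔ ((β ∧ α) ∧ ¬β)) → ((β ∧ α) ∧ ¬β)) → (((β ∧ (β ∧ β)) ∧ ¬α) → ((((α ↔ β) ∧ β) → ((β ∧ α) → (β ↔ α))) → ¬(β ∧ α))) = 1/2 → 1/2 = 1/2
α → β = 1/2 → 1/2 = 1/2
¬(α → β) = ¬1/2 = 1/2
β ↔ β = 1/2 ↔ 1/2 = 1/2
(β ↔ β) → β = 1/2 → 1/2 = 1/2
β → ((β ↔ β) → β) = 1/2 → 1/2 = 1/2
β ∧ α = 1/2 ∧ 1/2 = 1/2
(β ∧ α) ∧ β = 1/2 ∧ 1/2 = 1/2
β ↔ ((β ∧ α) ∧ β) = 1/2 ↔ 1/2 = 1/2
(β → ((β ↔ β) → β)) → (β ↔ ((β ∧ α) ∧ β)) = 1/2 → 1/2 = 1/2
¬(α → β) → ((β → ((β ↔ β) → β)) → (β ↔ ((β ∧ α) ∧ β))) = 1/2 → 1/2 = 1/2
α ↔ α = 1/2 ↔ 1/2 = 1/2
¬(α ↔ α) = ¬1/2 = 1/2
¬¬(α ↔ α) = ¬1/2 = 1/2
¬¬¬(α ↔ α) = ¬1/2 = 1/2
(¬(α → β) → ((β → ((β ↔ β) → β)) → (β ↔ ((β ∧ α) ∧ β)))) → ¬¬¬(α ↔ α) = 1/2 → 1/2 = 1/2
(((((α ↔ β) ∧ ((β → α) → ¬α)) ↔ ((β ∧ α) ∧ ¬β)) → ((β ∧ α) ∧ ¬β)) → (((β ∧ (β ∧ β)) ∧ ¬α) → ((((α ↔ β) ∧ β) → ((β ∧ α) → (β ↔ α))) → ¬(β ∧ α)))) ∧ ((¬(α → β) → ((β → ((β ↔ β) → β)) → (β ↔ ((β ∧ α) ∧ β)))) → ¬¬¬(α ↔ α)) = 1/2 ∧ 1/2 = 1/2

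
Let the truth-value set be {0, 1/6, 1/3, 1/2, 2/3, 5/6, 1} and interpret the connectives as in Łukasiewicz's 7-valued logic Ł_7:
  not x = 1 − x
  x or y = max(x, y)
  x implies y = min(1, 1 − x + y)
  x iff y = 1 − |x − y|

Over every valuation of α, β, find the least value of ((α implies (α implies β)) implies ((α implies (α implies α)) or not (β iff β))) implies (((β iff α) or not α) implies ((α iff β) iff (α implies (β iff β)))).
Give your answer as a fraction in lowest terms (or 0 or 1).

0

Take α = 0, β = 1:
α implies β = 0 implies 1 = 1
α implies (α implies β) = 0 implies 1 = 1
α implies α = 0 implies 0 = 1
α implies (α implies α) = 0 implies 1 = 1
β iff β = 1 iff 1 = 1
not (β iff β) = not 1 = 0
(α implies (α implies α)) or not (β iff β) = 1 or 0 = 1
(α implies (α implies β)) implies ((α implies (α implies α)) or not (β iff β)) = 1 implies 1 = 1
β iff α = 1 iff 0 = 0
not α = not 0 = 1
(β iff α) or not α = 0 or 1 = 1
α iff β = 0 iff 1 = 0
β iff β = 1 iff 1 = 1
α implies (β iff β) = 0 implies 1 = 1
(α iff β) iff (α implies (β iff β)) = 0 iff 1 = 0
((β iff α) or not α) implies ((α iff β) iff (α implies (β iff β))) = 1 implies 0 = 0
((α implies (α implies β)) implies ((α implies (α implies α)) or not (β iff β))) implies (((β iff α) or not α) implies ((α iff β) iff (α implies (β iff β)))) = 1 implies 0 = 0
No assignment yields a value below 0, so this is the minimum.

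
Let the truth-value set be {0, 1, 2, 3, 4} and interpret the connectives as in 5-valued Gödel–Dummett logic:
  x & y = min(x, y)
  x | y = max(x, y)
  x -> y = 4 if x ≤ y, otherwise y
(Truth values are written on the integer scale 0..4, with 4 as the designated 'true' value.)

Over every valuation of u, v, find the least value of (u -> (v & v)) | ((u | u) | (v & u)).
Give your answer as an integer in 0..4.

1

Take u = 1, v = 0:
v & v = 0 & 0 = 0
u -> (v & v) = 1 -> 0 = 0
u | u = 1 | 1 = 1
v & u = 0 & 1 = 0
(u | u) | (v & u) = 1 | 0 = 1
(u -> (v & v)) | ((u | u) | (v & u)) = 0 | 1 = 1
No assignment yields a value below 1, so this is the minimum.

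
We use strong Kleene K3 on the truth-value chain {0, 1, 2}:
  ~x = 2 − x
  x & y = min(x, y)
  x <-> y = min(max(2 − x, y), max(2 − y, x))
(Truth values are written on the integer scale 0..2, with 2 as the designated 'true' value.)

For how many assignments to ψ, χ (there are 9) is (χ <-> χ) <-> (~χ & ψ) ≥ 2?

ψ = 0, χ = 0 ↦ 0  <
ψ = 0, χ = 1 ↦ 1  <
ψ = 0, χ = 2 ↦ 0  <
ψ = 1, χ = 0 ↦ 1  <
ψ = 1, χ = 1 ↦ 1  <
ψ = 1, χ = 2 ↦ 0  <
ψ = 2, χ = 0 ↦ 2  ≥
ψ = 2, χ = 1 ↦ 1  <
ψ = 2, χ = 2 ↦ 0  <
So 1 of the 9 assignments meets the threshold.

1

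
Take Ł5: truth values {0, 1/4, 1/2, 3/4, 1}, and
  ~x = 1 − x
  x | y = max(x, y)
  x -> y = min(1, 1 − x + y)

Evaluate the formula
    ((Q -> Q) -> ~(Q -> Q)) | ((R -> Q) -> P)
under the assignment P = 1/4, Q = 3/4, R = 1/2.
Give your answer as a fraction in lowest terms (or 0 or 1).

1/4

Q -> Q = 3/4 -> 3/4 = 1
Q -> Q = 3/4 -> 3/4 = 1
~(Q -> Q) = ~1 = 0
(Q -> Q) -> ~(Q -> Q) = 1 -> 0 = 0
R -> Q = 1/2 -> 3/4 = 1
(R -> Q) -> P = 1 -> 1/4 = 1/4
((Q -> Q) -> ~(Q -> Q)) | ((R -> Q) -> P) = 0 | 1/4 = 1/4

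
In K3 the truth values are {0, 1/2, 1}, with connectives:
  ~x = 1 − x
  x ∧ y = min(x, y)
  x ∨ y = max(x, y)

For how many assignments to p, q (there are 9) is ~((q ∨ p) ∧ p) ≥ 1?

3

p = 0, q = 0 ↦ 1  ≥
p = 0, q = 1/2 ↦ 1  ≥
p = 0, q = 1 ↦ 1  ≥
p = 1/2, q = 0 ↦ 1/2  <
p = 1/2, q = 1/2 ↦ 1/2  <
p = 1/2, q = 1 ↦ 1/2  <
p = 1, q = 0 ↦ 0  <
p = 1, q = 1/2 ↦ 0  <
p = 1, q = 1 ↦ 0  <
So 3 of the 9 assignments meet the threshold.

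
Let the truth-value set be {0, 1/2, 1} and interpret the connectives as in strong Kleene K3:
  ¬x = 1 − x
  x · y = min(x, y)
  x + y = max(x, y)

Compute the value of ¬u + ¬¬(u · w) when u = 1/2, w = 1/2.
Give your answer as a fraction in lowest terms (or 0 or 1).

1/2

¬u = ¬1/2 = 1/2
u · w = 1/2 · 1/2 = 1/2
¬(u · w) = ¬1/2 = 1/2
¬¬(u · w) = ¬1/2 = 1/2
¬u + ¬¬(u · w) = 1/2 + 1/2 = 1/2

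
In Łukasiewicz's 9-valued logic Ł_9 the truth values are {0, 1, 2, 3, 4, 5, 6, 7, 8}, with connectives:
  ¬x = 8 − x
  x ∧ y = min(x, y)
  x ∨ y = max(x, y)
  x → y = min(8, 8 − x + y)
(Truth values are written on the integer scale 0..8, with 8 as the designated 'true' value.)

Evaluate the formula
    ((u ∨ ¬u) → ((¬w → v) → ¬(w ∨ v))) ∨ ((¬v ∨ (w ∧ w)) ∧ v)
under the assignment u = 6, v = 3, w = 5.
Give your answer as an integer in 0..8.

5

¬u = ¬6 = 2
u ∨ ¬u = 6 ∨ 2 = 6
¬w = ¬5 = 3
¬w → v = 3 → 3 = 8
w ∨ v = 5 ∨ 3 = 5
¬(w ∨ v) = ¬5 = 3
(¬w → v) → ¬(w ∨ v) = 8 → 3 = 3
(u ∨ ¬u) → ((¬w → v) → ¬(w ∨ v)) = 6 → 3 = 5
¬v = ¬3 = 5
w ∧ w = 5 ∧ 5 = 5
¬v ∨ (w ∧ w) = 5 ∨ 5 = 5
(¬v ∨ (w ∧ w)) ∧ v = 5 ∧ 3 = 3
((u ∨ ¬u) → ((¬w → v) → ¬(w ∨ v))) ∨ ((¬v ∨ (w ∧ w)) ∧ v) = 5 ∨ 3 = 5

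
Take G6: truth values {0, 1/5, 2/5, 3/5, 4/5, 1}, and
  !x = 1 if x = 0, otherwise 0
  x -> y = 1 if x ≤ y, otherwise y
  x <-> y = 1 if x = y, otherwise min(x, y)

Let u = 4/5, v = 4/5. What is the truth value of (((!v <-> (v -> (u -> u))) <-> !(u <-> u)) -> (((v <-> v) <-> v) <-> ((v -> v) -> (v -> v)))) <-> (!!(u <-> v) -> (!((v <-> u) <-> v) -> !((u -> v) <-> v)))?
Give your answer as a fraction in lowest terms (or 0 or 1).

4/5

!v = !4/5 = 0
u -> u = 4/5 -> 4/5 = 1
v -> (u -> u) = 4/5 -> 1 = 1
!v <-> (v -> (u -> u)) = 0 <-> 1 = 0
u <-> u = 4/5 <-> 4/5 = 1
!(u <-> u) = !1 = 0
(!v <-> (v -> (u -> u))) <-> !(u <-> u) = 0 <-> 0 = 1
v <-> v = 4/5 <-> 4/5 = 1
(v <-> v) <-> v = 1 <-> 4/5 = 4/5
v -> v = 4/5 -> 4/5 = 1
v -> v = 4/5 -> 4/5 = 1
(v -> v) -> (v -> v) = 1 -> 1 = 1
((v <-> v) <-> v) <-> ((v -> v) -> (v -> v)) = 4/5 <-> 1 = 4/5
((!v <-> (v -> (u -> u))) <-> !(u <-> u)) -> (((v <-> v) <-> v) <-> ((v -> v) -> (v -> v))) = 1 -> 4/5 = 4/5
u <-> v = 4/5 <-> 4/5 = 1
!(u <-> v) = !1 = 0
!!(u <-> v) = !0 = 1
v <-> u = 4/5 <-> 4/5 = 1
(v <-> u) <-> v = 1 <-> 4/5 = 4/5
!((v <-> u) <-> v) = !4/5 = 0
u -> v = 4/5 -> 4/5 = 1
(u -> v) <-> v = 1 <-> 4/5 = 4/5
!((u -> v) <-> v) = !4/5 = 0
!((v <-> u) <-> v) -> !((u -> v) <-> v) = 0 -> 0 = 1
!!(u <-> v) -> (!((v <-> u) <-> v) -> !((u -> v) <-> v)) = 1 -> 1 = 1
(((!v <-> (v -> (u -> u))) <-> !(u <-> u)) -> (((v <-> v) <-> v) <-> ((v -> v) -> (v -> v)))) <-> (!!(u <-> v) -> (!((v <-> u) <-> v) -> !((u -> v) <-> v))) = 4/5 <-> 1 = 4/5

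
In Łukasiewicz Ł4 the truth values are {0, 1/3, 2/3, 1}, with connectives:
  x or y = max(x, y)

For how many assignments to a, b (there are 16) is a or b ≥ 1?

a = 0, b = 0 ↦ 0  <
a = 0, b = 1/3 ↦ 1/3  <
a = 0, b = 2/3 ↦ 2/3  <
a = 0, b = 1 ↦ 1  ≥
a = 1/3, b = 0 ↦ 1/3  <
a = 1/3, b = 1/3 ↦ 1/3  <
a = 1/3, b = 2/3 ↦ 2/3  <
a = 1/3, b = 1 ↦ 1  ≥
a = 2/3, b = 0 ↦ 2/3  <
a = 2/3, b = 1/3 ↦ 2/3  <
a = 2/3, b = 2/3 ↦ 2/3  <
a = 2/3, b = 1 ↦ 1  ≥
a = 1, b = 0 ↦ 1  ≥
a = 1, b = 1/3 ↦ 1  ≥
a = 1, b = 2/3 ↦ 1  ≥
a = 1, b = 1 ↦ 1  ≥
So 7 of the 16 assignments meet the threshold.

7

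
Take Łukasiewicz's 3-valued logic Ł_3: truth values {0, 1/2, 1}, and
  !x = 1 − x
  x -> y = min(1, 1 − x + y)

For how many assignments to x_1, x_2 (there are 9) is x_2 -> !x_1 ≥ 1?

x_1 = 0, x_2 = 0 ↦ 1  ≥
x_1 = 0, x_2 = 1/2 ↦ 1  ≥
x_1 = 0, x_2 = 1 ↦ 1  ≥
x_1 = 1/2, x_2 = 0 ↦ 1  ≥
x_1 = 1/2, x_2 = 1/2 ↦ 1  ≥
x_1 = 1/2, x_2 = 1 ↦ 1/2  <
x_1 = 1, x_2 = 0 ↦ 1  ≥
x_1 = 1, x_2 = 1/2 ↦ 1/2  <
x_1 = 1, x_2 = 1 ↦ 0  <
So 6 of the 9 assignments meet the threshold.

6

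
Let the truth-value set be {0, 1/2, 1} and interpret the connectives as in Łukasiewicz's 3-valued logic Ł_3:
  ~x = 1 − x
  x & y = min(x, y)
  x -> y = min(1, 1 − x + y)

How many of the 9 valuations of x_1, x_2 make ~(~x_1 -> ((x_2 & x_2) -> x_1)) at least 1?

1

x_1 = 0, x_2 = 0 ↦ 0  <
x_1 = 0, x_2 = 1/2 ↦ 1/2  <
x_1 = 0, x_2 = 1 ↦ 1  ≥
x_1 = 1/2, x_2 = 0 ↦ 0  <
x_1 = 1/2, x_2 = 1/2 ↦ 0  <
x_1 = 1/2, x_2 = 1 ↦ 0  <
x_1 = 1, x_2 = 0 ↦ 0  <
x_1 = 1, x_2 = 1/2 ↦ 0  <
x_1 = 1, x_2 = 1 ↦ 0  <
So 1 of the 9 assignments meets the threshold.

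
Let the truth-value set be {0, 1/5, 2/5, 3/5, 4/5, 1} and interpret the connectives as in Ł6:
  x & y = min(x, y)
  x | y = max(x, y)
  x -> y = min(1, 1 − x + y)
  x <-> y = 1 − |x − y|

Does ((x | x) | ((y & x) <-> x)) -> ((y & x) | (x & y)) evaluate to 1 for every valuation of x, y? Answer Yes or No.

Counterexample: take x = 0, y = 0.
x | x = 0 | 0 = 0
y & x = 0 & 0 = 0
(y & x) <-> x = 0 <-> 0 = 1
(x | x) | ((y & x) <-> x) = 0 | 1 = 1
y & x = 0 & 0 = 0
x & y = 0 & 0 = 0
(y & x) | (x & y) = 0 | 0 = 0
((x | x) | ((y & x) <-> x)) -> ((y & x) | (x & y)) = 1 -> 0 = 0
This gives 0 ≠ 1.

No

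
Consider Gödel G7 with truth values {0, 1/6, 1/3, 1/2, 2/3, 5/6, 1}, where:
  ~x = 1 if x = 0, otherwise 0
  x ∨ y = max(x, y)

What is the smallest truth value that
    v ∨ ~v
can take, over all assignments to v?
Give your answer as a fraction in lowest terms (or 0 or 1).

1/6

Take v = 1/6:
~v = ~1/6 = 0
v ∨ ~v = 1/6 ∨ 0 = 1/6
No assignment yields a value below 1/6, so this is the minimum.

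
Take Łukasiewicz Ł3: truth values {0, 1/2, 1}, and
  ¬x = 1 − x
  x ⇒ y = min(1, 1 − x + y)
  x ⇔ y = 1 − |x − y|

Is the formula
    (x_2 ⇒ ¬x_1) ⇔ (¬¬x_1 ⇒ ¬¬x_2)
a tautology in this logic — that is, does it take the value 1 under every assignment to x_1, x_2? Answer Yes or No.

No

Counterexample: take x_1 = 1/2, x_2 = 0.
¬x_1 = ¬1/2 = 1/2
x_2 ⇒ ¬x_1 = 0 ⇒ 1/2 = 1
¬x_1 = ¬1/2 = 1/2
¬¬x_1 = ¬1/2 = 1/2
¬x_2 = ¬0 = 1
¬¬x_2 = ¬1 = 0
¬¬x_1 ⇒ ¬¬x_2 = 1/2 ⇒ 0 = 1/2
(x_2 ⇒ ¬x_1) ⇔ (¬¬x_1 ⇒ ¬¬x_2) = 1 ⇔ 1/2 = 1/2
This gives 1/2 ≠ 1.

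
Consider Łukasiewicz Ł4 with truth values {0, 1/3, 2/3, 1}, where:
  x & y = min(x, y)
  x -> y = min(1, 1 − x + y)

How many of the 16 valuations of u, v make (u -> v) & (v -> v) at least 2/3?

u = 0, v = 0 ↦ 1  ≥
u = 0, v = 1/3 ↦ 1  ≥
u = 0, v = 2/3 ↦ 1  ≥
u = 0, v = 1 ↦ 1  ≥
u = 1/3, v = 0 ↦ 2/3  ≥
u = 1/3, v = 1/3 ↦ 1  ≥
u = 1/3, v = 2/3 ↦ 1  ≥
u = 1/3, v = 1 ↦ 1  ≥
u = 2/3, v = 0 ↦ 1/3  <
u = 2/3, v = 1/3 ↦ 2/3  ≥
u = 2/3, v = 2/3 ↦ 1  ≥
u = 2/3, v = 1 ↦ 1  ≥
u = 1, v = 0 ↦ 0  <
u = 1, v = 1/3 ↦ 1/3  <
u = 1, v = 2/3 ↦ 2/3  ≥
u = 1, v = 1 ↦ 1  ≥
So 13 of the 16 assignments meet the threshold.

13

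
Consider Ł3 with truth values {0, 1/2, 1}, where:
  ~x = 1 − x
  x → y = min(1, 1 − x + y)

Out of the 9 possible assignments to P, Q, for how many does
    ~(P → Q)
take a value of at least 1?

1

P = 0, Q = 0 ↦ 0  <
P = 0, Q = 1/2 ↦ 0  <
P = 0, Q = 1 ↦ 0  <
P = 1/2, Q = 0 ↦ 1/2  <
P = 1/2, Q = 1/2 ↦ 0  <
P = 1/2, Q = 1 ↦ 0  <
P = 1, Q = 0 ↦ 1  ≥
P = 1, Q = 1/2 ↦ 1/2  <
P = 1, Q = 1 ↦ 0  <
So 1 of the 9 assignments meets the threshold.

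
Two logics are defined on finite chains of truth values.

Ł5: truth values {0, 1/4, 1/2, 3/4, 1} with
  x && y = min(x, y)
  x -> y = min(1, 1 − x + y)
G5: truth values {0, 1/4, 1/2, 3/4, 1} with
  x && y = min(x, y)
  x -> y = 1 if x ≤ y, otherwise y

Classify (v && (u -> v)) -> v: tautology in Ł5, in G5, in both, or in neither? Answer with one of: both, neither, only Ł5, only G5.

both

In Ł5: every assignment gives 1 — tautology.
In G5: every assignment gives 1 — tautology.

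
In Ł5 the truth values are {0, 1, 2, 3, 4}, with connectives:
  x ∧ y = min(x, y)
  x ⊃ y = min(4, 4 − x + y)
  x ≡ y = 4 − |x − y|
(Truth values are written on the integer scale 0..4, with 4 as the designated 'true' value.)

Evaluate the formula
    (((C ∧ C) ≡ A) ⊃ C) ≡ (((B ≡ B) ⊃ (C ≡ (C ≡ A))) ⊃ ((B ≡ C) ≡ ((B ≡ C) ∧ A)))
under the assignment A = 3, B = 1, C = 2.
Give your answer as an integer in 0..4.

C ∧ C = 2 ∧ 2 = 2
(C ∧ C) ≡ A = 2 ≡ 3 = 3
((C ∧ C) ≡ A) ⊃ C = 3 ⊃ 2 = 3
B ≡ B = 1 ≡ 1 = 4
C ≡ A = 2 ≡ 3 = 3
C ≡ (C ≡ A) = 2 ≡ 3 = 3
(B ≡ B) ⊃ (C ≡ (C ≡ A)) = 4 ⊃ 3 = 3
B ≡ C = 1 ≡ 2 = 3
B ≡ C = 1 ≡ 2 = 3
(B ≡ C) ∧ A = 3 ∧ 3 = 3
(B ≡ C) ≡ ((B ≡ C) ∧ A) = 3 ≡ 3 = 4
((B ≡ B) ⊃ (C ≡ (C ≡ A))) ⊃ ((B ≡ C) ≡ ((B ≡ C) ∧ A)) = 3 ⊃ 4 = 4
(((C ∧ C) ≡ A) ⊃ C) ≡ (((B ≡ B) ⊃ (C ≡ (C ≡ A))) ⊃ ((B ≡ C) ≡ ((B ≡ C) ∧ A))) = 3 ≡ 4 = 3

3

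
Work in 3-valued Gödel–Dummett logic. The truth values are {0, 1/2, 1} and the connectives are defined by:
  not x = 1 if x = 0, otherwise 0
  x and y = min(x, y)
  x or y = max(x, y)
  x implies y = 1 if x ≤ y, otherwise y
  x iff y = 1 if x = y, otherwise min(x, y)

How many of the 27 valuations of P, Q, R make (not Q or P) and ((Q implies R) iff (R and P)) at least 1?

6

value 1: 6 assignments (counts)
value 1/2: 10 assignments
value 0: 11 assignments
So 6 of the 27 assignments meet the threshold.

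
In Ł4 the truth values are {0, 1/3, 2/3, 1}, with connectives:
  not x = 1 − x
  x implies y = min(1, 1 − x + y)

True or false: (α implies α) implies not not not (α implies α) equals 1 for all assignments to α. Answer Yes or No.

Counterexample: take α = 0.
α implies α = 0 implies 0 = 1
α implies α = 0 implies 0 = 1
not (α implies α) = not 1 = 0
not not (α implies α) = not 0 = 1
not not not (α implies α) = not 1 = 0
(α implies α) implies not not not (α implies α) = 1 implies 0 = 0
This gives 0 ≠ 1.

No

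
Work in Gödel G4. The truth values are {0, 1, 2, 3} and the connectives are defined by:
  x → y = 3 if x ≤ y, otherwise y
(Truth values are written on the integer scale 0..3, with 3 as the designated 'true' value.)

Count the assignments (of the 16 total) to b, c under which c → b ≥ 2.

11

b = 0, c = 0 ↦ 3  ≥
b = 0, c = 1 ↦ 0  <
b = 0, c = 2 ↦ 0  <
b = 0, c = 3 ↦ 0  <
b = 1, c = 0 ↦ 3  ≥
b = 1, c = 1 ↦ 3  ≥
b = 1, c = 2 ↦ 1  <
b = 1, c = 3 ↦ 1  <
b = 2, c = 0 ↦ 3  ≥
b = 2, c = 1 ↦ 3  ≥
b = 2, c = 2 ↦ 3  ≥
b = 2, c = 3 ↦ 2  ≥
b = 3, c = 0 ↦ 3  ≥
b = 3, c = 1 ↦ 3  ≥
b = 3, c = 2 ↦ 3  ≥
b = 3, c = 3 ↦ 3  ≥
So 11 of the 16 assignments meet the threshold.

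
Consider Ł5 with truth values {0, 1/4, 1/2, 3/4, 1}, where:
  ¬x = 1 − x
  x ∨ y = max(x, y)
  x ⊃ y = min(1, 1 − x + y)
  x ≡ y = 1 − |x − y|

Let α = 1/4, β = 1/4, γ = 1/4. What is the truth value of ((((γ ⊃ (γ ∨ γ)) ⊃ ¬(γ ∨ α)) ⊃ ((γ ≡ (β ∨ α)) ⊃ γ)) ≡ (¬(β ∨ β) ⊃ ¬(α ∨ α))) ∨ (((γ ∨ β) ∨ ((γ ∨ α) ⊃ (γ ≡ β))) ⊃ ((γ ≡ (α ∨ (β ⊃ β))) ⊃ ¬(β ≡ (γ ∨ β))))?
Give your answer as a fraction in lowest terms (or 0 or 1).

3/4

γ ∨ γ = 1/4 ∨ 1/4 = 1/4
γ ⊃ (γ ∨ γ) = 1/4 ⊃ 1/4 = 1
γ ∨ α = 1/4 ∨ 1/4 = 1/4
¬(γ ∨ α) = ¬1/4 = 3/4
(γ ⊃ (γ ∨ γ)) ⊃ ¬(γ ∨ α) = 1 ⊃ 3/4 = 3/4
β ∨ α = 1/4 ∨ 1/4 = 1/4
γ ≡ (β ∨ α) = 1/4 ≡ 1/4 = 1
(γ ≡ (β ∨ α)) ⊃ γ = 1 ⊃ 1/4 = 1/4
((γ ⊃ (γ ∨ γ)) ⊃ ¬(γ ∨ α)) ⊃ ((γ ≡ (β ∨ α)) ⊃ γ) = 3/4 ⊃ 1/4 = 1/2
β ∨ β = 1/4 ∨ 1/4 = 1/4
¬(β ∨ β) = ¬1/4 = 3/4
α ∨ α = 1/4 ∨ 1/4 = 1/4
¬(α ∨ α) = ¬1/4 = 3/4
¬(β ∨ β) ⊃ ¬(α ∨ α) = 3/4 ⊃ 3/4 = 1
(((γ ⊃ (γ ∨ γ)) ⊃ ¬(γ ∨ α)) ⊃ ((γ ≡ (β ∨ α)) ⊃ γ)) ≡ (¬(β ∨ β) ⊃ ¬(α ∨ α)) = 1/2 ≡ 1 = 1/2
γ ∨ β = 1/4 ∨ 1/4 = 1/4
γ ∨ α = 1/4 ∨ 1/4 = 1/4
γ ≡ β = 1/4 ≡ 1/4 = 1
(γ ∨ α) ⊃ (γ ≡ β) = 1/4 ⊃ 1 = 1
(γ ∨ β) ∨ ((γ ∨ α) ⊃ (γ ≡ β)) = 1/4 ∨ 1 = 1
β ⊃ β = 1/4 ⊃ 1/4 = 1
α ∨ (β ⊃ β) = 1/4 ∨ 1 = 1
γ ≡ (α ∨ (β ⊃ β)) = 1/4 ≡ 1 = 1/4
γ ∨ β = 1/4 ∨ 1/4 = 1/4
β ≡ (γ ∨ β) = 1/4 ≡ 1/4 = 1
¬(β ≡ (γ ∨ β)) = ¬1 = 0
(γ ≡ (α ∨ (β ⊃ β))) ⊃ ¬(β ≡ (γ ∨ β)) = 1/4 ⊃ 0 = 3/4
((γ ∨ β) ∨ ((γ ∨ α) ⊃ (γ ≡ β))) ⊃ ((γ ≡ (α ∨ (β ⊃ β))) ⊃ ¬(β ≡ (γ ∨ β))) = 1 ⊃ 3/4 = 3/4
((((γ ⊃ (γ ∨ γ)) ⊃ ¬(γ ∨ α)) ⊃ ((γ ≡ (β ∨ α)) ⊃ γ)) ≡ (¬(β ∨ β) ⊃ ¬(α ∨ α))) ∨ (((γ ∨ β) ∨ ((γ ∨ α) ⊃ (γ ≡ β))) ⊃ ((γ ≡ (α ∨ (β ⊃ β))) ⊃ ¬(β ≡ (γ ∨ β)))) = 1/2 ∨ 3/4 = 3/4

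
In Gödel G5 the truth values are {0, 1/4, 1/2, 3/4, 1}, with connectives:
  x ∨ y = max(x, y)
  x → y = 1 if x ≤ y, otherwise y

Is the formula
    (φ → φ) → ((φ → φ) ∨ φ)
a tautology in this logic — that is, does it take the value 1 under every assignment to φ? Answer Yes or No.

φ = 0 ↦ 1
φ = 1/4 ↦ 1
φ = 1/2 ↦ 1
φ = 3/4 ↦ 1
φ = 1 ↦ 1
Every assignment gives a value ≥ 1.

Yes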